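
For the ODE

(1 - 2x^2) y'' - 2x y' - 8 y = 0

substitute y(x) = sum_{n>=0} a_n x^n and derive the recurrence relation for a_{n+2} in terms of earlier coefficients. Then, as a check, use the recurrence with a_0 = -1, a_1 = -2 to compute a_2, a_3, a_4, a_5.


Substitute y = sum_n a_n x^n.
(1 - 2 x^2) y'' contributes (n+2)(n+1) a_{n+2} - 2 n(n-1) a_n at x^n.
-2 x y'(x) contributes -2 n a_n at x^n.
-8 y(x) contributes -8 a_n at x^n.
Matching x^n: (n+2)(n+1) a_{n+2} + (-2 n(n-1) - 2 n - 8) a_n = 0.
Thus a_{n+2} = (2 n(n-1) + 2 n + 8) / ((n+1)(n+2)) * a_n.

Check with a_0 = -1, a_1 = -2 (apply the recurrence for n = 0, 1, 2, 3): a_0 = -1, a_1 = -2, a_2 = -4, a_3 = -10/3, a_4 = -16/3, a_5 = -13/3.

a_(n+2) = (2 n(n-1) + 2 n + 8) / ((n+1)(n+2)) * a_n; check: a_0 = -1, a_1 = -2, a_2 = -4, a_3 = -10/3, a_4 = -16/3, a_5 = -13/3


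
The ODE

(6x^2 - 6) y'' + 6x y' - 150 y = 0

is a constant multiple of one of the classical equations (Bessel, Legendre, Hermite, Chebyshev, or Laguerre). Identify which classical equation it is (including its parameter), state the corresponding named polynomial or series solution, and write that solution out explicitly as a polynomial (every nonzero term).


All three coefficients share the factor -6; dividing through by -6 gives  (1 - x^2) y'' - x y' + 25 y = 0.
This matches the Chebyshev equation (1 - x^2) y'' - x y' + n^2 y = 0 (note the -x y' term, not -2x y') with n^2 = 25, so n = 5; the polynomial solution is T_5(x).
With y = sum_k a_k x^k, matching x^k gives (k+2)(k+1) a_{k+2} = (k^2 - n^2) a_k = (k - 5)(k + 5) a_k. The right side vanishes at k = 5, so the series with the parity of 5 terminates at degree 5.
Standard normalization: leading coefficient of T_n is 2^(n-1), so a_5 = 2^4 = 16. Work downward with a_k = (k+1)(k+2) a_{k+2} / ((k - 5)(k + 5)):
  a_3 = (4)(5)(16) / ((3 - 5)(3 + 5)) = 320/(-16) = -20
  a_1 = (2)(3)(-20) / ((1 - 5)(1 + 5)) = -120/(-24) = 5
Hence T_5(x) = 16 x^5 - 20 x^3 + 5 x.

T_5(x); series = 16 x^5 - 20 x^3 + 5 x


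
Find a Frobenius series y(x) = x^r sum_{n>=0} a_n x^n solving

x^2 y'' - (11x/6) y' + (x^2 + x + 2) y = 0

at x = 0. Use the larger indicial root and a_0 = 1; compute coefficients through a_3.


Write in Frobenius form y'' + (p(x)/x) y' + (q(x)/x^2) y = 0:
  p(x) = -11/6,  q(x) = x^2 + x + 2.
Indicial equation: r(r-1) + (-11/6) r + (2) = 0 -> roots r_1 = 3/2, r_2 = 4/3.
Take r = r_1 = 3/2. Let y(x) = x^r sum_{n>=0} a_n x^n with a_0 = 1.
Substitute y = x^r sum a_n x^n and match x^{r+n}. The recurrence is
  D(n) a_n + 1 a_{n-1} + 1 a_{n-2} = 0,  where D(n) = (r+n)(r+n-1) + (-11/6)(r+n) + (2).
  a_n = [-1 a_{n-1} - 1 a_{n-2}] / D(n).
Since the indicial polynomial factors as (r - r_1)(r - r_2), D(n) = (r_1 + n - r_1)(r_1 + n - r_2) = n(n + 1/6).
Evaluating step by step (a_0 = 1):
  n = 1: D(1) = 1(1 + 1/6) = 7/6; numerator = -1(1) = -1; a_1 = (-1)/(7/6) = -6/7
  n = 2: D(2) = 2(2 + 1/6) = 13/3; numerator = -1(-6/7) - 1(1) = -1/7; a_2 = (-1/7)/(13/3) = -3/91
  n = 3: D(3) = 3(3 + 1/6) = 19/2; numerator = -1(-3/91) - 1(-6/7) = 81/91; a_3 = (81/91)/(19/2) = 162/1729

r = 3/2; a_0 = 1; a_1 = -6/7; a_2 = -3/91; a_3 = 162/1729


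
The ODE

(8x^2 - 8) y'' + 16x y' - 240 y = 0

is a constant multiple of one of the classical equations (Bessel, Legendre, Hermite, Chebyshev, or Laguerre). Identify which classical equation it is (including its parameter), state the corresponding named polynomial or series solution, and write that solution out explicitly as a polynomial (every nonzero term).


All three coefficients share the factor -8; dividing through by -8 gives  (1 - x^2) y'' - 2x y' + 30 y = 0.
This matches the Legendre equation (1 - x^2) y'' - 2x y' + n(n+1) y = 0 (note the -2x y' term) with n(n+1) = 30, so n = 5; the polynomial solution is P_5(x).
With y = sum_k a_k x^k, matching x^k gives (k+2)(k+1) a_{k+2} = [k(k+1) - n(n+1)] a_k = (k - 5)(k + 6) a_k. The right side vanishes at k = 5, so the series with the parity of 5 terminates at degree 5.
Standard normalization (P_n(1) = 1): leading coefficient (2n)!/(2^n (n!)^2) = 3628800/(32*14400) = 63/8, so a_5 = 63/8. Work downward with a_k = (k+1)(k+2) a_{k+2} / ((k - 5)(k + 6)):
  a_3 = (4)(5)(63/8) / ((3 - 5)(3 + 6)) = (315/2)/(-18) = -35/4
  a_1 = (2)(3)(-35/4) / ((1 - 5)(1 + 6)) = (-105/2)/(-28) = 15/8
Hence P_5(x) = 63 x^5/8 - 35 x^3/4 + 15 x/8.

P_5(x); series = 63 x^5/8 - 35 x^3/4 + 15 x/8


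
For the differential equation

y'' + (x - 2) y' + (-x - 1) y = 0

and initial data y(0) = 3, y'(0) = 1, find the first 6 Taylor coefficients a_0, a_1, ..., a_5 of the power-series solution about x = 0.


Ansatz: y(x) = sum_{n>=0} a_n x^n, so y'(x) = sum_{n>=1} n a_n x^(n-1) and y''(x) = sum_{n>=2} n(n-1) a_n x^(n-2).
Substitute into P(x) y'' + Q(x) y' + R(x) y = 0 with P(x) = 1, Q(x) = x - 2, R(x) = -x - 1, and match powers of x.
Initial conditions: a_0 = 3, a_1 = 1.
Setting the coefficient of each power of x to zero and solving order by order (substituting the coefficients already found):
  x^0: 2 a_2 - 2 a_1 - a_0 = 0  ->  2 a_2 = 2 a_1 + a_0 = 5  ->  a_2 = 5/2
  x^1: 6 a_3 - 4 a_2 - a_0 = 0  ->  6 a_3 = 4 a_2 + a_0 = 13  ->  a_3 = 13/6
  x^2: 12 a_4 - 6 a_3 + a_2 - a_1 = 0  ->  12 a_4 = 6 a_3 - a_2 + a_1 = 23/2  ->  a_4 = 23/24
  x^3: 20 a_5 - 8 a_4 + 2 a_3 - a_2 = 0  ->  20 a_5 = 8 a_4 - 2 a_3 + a_2 = 35/6  ->  a_5 = 7/24
Truncated series: y(x) = 3 + x + (5/2) x^2 + (13/6) x^3 + (23/24) x^4 + (7/24) x^5 + O(x^6).

a_0 = 3; a_1 = 1; a_2 = 5/2; a_3 = 13/6; a_4 = 23/24; a_5 = 7/24


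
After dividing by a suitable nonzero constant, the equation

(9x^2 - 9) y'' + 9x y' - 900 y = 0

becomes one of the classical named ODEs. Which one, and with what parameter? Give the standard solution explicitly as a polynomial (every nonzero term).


All three coefficients share the factor -9; dividing through by -9 gives  (1 - x^2) y'' - x y' + 100 y = 0.
This matches the Chebyshev equation (1 - x^2) y'' - x y' + n^2 y = 0 (note the -x y' term, not -2x y') with n^2 = 100, so n = 10; the polynomial solution is T_10(x).
With y = sum_k a_k x^k, matching x^k gives (k+2)(k+1) a_{k+2} = (k^2 - n^2) a_k = (k - 10)(k + 10) a_k. The right side vanishes at k = 10, so the series with the parity of 10 terminates at degree 10.
Standard normalization: leading coefficient of T_n is 2^(n-1), so a_10 = 2^9 = 512. Work downward with a_k = (k+1)(k+2) a_{k+2} / ((k - 10)(k + 10)):
  a_8 = (9)(10)(512) / ((8 - 10)(8 + 10)) = 46080/(-36) = -1280
  a_6 = (7)(8)(-1280) / ((6 - 10)(6 + 10)) = -71680/(-64) = 1120
  a_4 = (5)(6)(1120) / ((4 - 10)(4 + 10)) = 33600/(-84) = -400
  a_2 = (3)(4)(-400) / ((2 - 10)(2 + 10)) = -4800/(-96) = 50
  a_0 = (1)(2)(50) / ((0 - 10)(0 + 10)) = 100/(-100) = -1
Hence T_10(x) = 512 x^10 - 1280 x^8 + 1120 x^6 - 400 x^4 + 50 x^2 - 1.

T_10(x); series = 512 x^10 - 1280 x^8 + 1120 x^6 - 400 x^4 + 50 x^2 - 1


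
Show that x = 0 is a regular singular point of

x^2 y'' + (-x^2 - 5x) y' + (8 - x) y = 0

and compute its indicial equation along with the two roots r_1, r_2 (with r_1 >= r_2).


Divide by x^2 to reach normal form y'' + P_1(x) y' + P_2(x) y = 0 with P_1(x) = -1 - 5/x and P_2(x) = -1/x + 8/x^2.
x = 0 is a singular point because the y'-coefficient -1 - 5/x has a pole at x = 0 and the y-coefficient -1/x + 8/x^2 has a pole at x = 0.
It is a regular singular point because x P_1(x) = p(x) = -x - 5 and x^2 P_2(x) = q(x) = 8 - x are polynomials, hence analytic at x = 0.
p(0) = -5,  q(0) = 8.
Indicial equation: r(r-1) + p(0) r + q(0) = 0, i.e. r^2 + (p(0) - 1) r + q(0) = 0, i.e. r^2 - 6 r + 8 = 0.
Discriminant: (-6)^2 - 4(8) = 4, so r = (6 ± 2)/2.
Solving: r_1 = 4, r_2 = 2.

indicial: r^2 - 6 r + 8 = 0; roots r_1 = 4, r_2 = 2


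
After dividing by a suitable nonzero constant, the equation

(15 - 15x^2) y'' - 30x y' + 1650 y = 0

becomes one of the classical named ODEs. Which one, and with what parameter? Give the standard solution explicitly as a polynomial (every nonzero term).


All three coefficients share the factor 15; dividing through by 15 gives  (1 - x^2) y'' - 2x y' + 110 y = 0.
This matches the Legendre equation (1 - x^2) y'' - 2x y' + n(n+1) y = 0 (note the -2x y' term) with n(n+1) = 110, so n = 10; the polynomial solution is P_10(x).
With y = sum_k a_k x^k, matching x^k gives (k+2)(k+1) a_{k+2} = [k(k+1) - n(n+1)] a_k = (k - 10)(k + 11) a_k. The right side vanishes at k = 10, so the series with the parity of 10 terminates at degree 10.
Standard normalization (P_n(1) = 1): leading coefficient (2n)!/(2^n (n!)^2) = 2432902008176640000/(1024*13168189440000) = 46189/256, so a_10 = 46189/256. Work downward with a_k = (k+1)(k+2) a_{k+2} / ((k - 10)(k + 11)):
  a_8 = (9)(10)(46189/256) / ((8 - 10)(8 + 11)) = (2078505/128)/(-38) = -109395/256
  a_6 = (7)(8)(-109395/256) / ((6 - 10)(6 + 11)) = (-765765/32)/(-68) = 45045/128
  a_4 = (5)(6)(45045/128) / ((4 - 10)(4 + 11)) = (675675/64)/(-90) = -15015/128
  a_2 = (3)(4)(-15015/128) / ((2 - 10)(2 + 11)) = (-45045/32)/(-104) = 3465/256
  a_0 = (1)(2)(3465/256) / ((0 - 10)(0 + 11)) = (3465/128)/(-110) = -63/256
Hence P_10(x) = 46189 x^10/256 - 109395 x^8/256 + 45045 x^6/128 - 15015 x^4/128 + 3465 x^2/256 - 63/256.

P_10(x); series = 46189 x^10/256 - 109395 x^8/256 + 45045 x^6/128 - 15015 x^4/128 + 3465 x^2/256 - 63/256


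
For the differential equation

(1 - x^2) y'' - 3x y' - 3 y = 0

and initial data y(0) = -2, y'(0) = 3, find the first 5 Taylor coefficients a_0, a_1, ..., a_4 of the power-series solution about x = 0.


Ansatz: y(x) = sum_{n>=0} a_n x^n, so y'(x) = sum_{n>=1} n a_n x^(n-1) and y''(x) = sum_{n>=2} n(n-1) a_n x^(n-2).
Substitute into P(x) y'' + Q(x) y' + R(x) y = 0 with P(x) = 1 - x^2, Q(x) = -3x, R(x) = -3, and match powers of x.
Initial conditions: a_0 = -2, a_1 = 3.
Setting the coefficient of each power of x to zero and solving order by order (substituting the coefficients already found):
  x^0: 2 a_2 - 3 a_0 = 0  ->  2 a_2 = 3 a_0 = -6  ->  a_2 = -3
  x^1: 6 a_3 - 6 a_1 = 0  ->  6 a_3 = 6 a_1 = 18  ->  a_3 = 3
  x^2: 12 a_4 - 11 a_2 = 0  ->  12 a_4 = 11 a_2 = -33  ->  a_4 = -11/4
Truncated series: y(x) = -2 + 3 x - 3 x^2 + 3 x^3 - (11/4) x^4 + O(x^5).

a_0 = -2; a_1 = 3; a_2 = -3; a_3 = 3; a_4 = -11/4


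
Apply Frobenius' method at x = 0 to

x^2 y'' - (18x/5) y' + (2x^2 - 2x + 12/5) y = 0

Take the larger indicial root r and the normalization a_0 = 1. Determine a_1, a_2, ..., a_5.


Write in Frobenius form y'' + (p(x)/x) y' + (q(x)/x^2) y = 0:
  p(x) = -18/5,  q(x) = 2x^2 - 2x + 12/5.
Indicial equation: r(r-1) + (-18/5) r + (12/5) = 0 -> roots r_1 = 4, r_2 = 3/5.
Take r = r_1 = 4. Let y(x) = x^r sum_{n>=0} a_n x^n with a_0 = 1.
Substitute y = x^r sum a_n x^n and match x^{r+n}. The recurrence is
  D(n) a_n - 2 a_{n-1} + 2 a_{n-2} = 0,  where D(n) = (r+n)(r+n-1) + (-18/5)(r+n) + (12/5).
  a_n = [2 a_{n-1} - 2 a_{n-2}] / D(n).
Since the indicial polynomial factors as (r - r_1)(r - r_2), D(n) = (r_1 + n - r_1)(r_1 + n - r_2) = n(n + 17/5).
Evaluating step by step (a_0 = 1):
  n = 1: D(1) = 1(1 + 17/5) = 22/5; numerator = 2(1) = 2; a_1 = (2)/(22/5) = 5/11
  n = 2: D(2) = 2(2 + 17/5) = 54/5; numerator = 2(5/11) - 2(1) = -12/11; a_2 = (-12/11)/(54/5) = -10/99
  n = 3: D(3) = 3(3 + 17/5) = 96/5; numerator = 2(-10/99) - 2(5/11) = -10/9; a_3 = (-10/9)/(96/5) = -25/432
  n = 4: D(4) = 4(4 + 17/5) = 148/5; numerator = 2(-25/432) - 2(-10/99) = 205/2376; a_4 = (205/2376)/(148/5) = 1025/351648
  n = 5: D(5) = 5(5 + 17/5) = 42; numerator = 2(1025/351648) - 2(-25/432) = 2375/19536; a_5 = (2375/19536)/(42) = 2375/820512

r = 4; a_0 = 1; a_1 = 5/11; a_2 = -10/99; a_3 = -25/432; a_4 = 1025/351648; a_5 = 2375/820512


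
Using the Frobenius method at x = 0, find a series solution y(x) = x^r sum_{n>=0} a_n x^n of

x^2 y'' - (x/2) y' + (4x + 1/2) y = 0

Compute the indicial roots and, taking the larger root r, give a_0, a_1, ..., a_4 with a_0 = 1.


Write in Frobenius form y'' + (p(x)/x) y' + (q(x)/x^2) y = 0:
  p(x) = -1/2,  q(x) = 4x + 1/2.
Indicial equation: r(r-1) + (-1/2) r + (1/2) = 0 -> roots r_1 = 1, r_2 = 1/2.
Take r = r_1 = 1. Let y(x) = x^r sum_{n>=0} a_n x^n with a_0 = 1.
Substitute y = x^r sum a_n x^n and match x^{r+n}. The recurrence is
  D(n) a_n + 4 a_{n-1} = 0,  where D(n) = (r+n)(r+n-1) + (-1/2)(r+n) + (1/2).
  a_n = -4 / D(n) * a_{n-1}.
Since the indicial polynomial factors as (r - r_1)(r - r_2), D(n) = (r_1 + n - r_1)(r_1 + n - r_2) = n(n + 1/2).
Evaluating step by step (a_0 = 1):
  n = 1: D(1) = 1(1 + 1/2) = 3/2; numerator = -4(1) = -4; a_1 = (-4)/(3/2) = -8/3
  n = 2: D(2) = 2(2 + 1/2) = 5; numerator = -4(-8/3) = 32/3; a_2 = (32/3)/(5) = 32/15
  n = 3: D(3) = 3(3 + 1/2) = 21/2; numerator = -4(32/15) = -128/15; a_3 = (-128/15)/(21/2) = -256/315
  n = 4: D(4) = 4(4 + 1/2) = 18; numerator = -4(-256/315) = 1024/315; a_4 = (1024/315)/(18) = 512/2835

r = 1; a_0 = 1; a_1 = -8/3; a_2 = 32/15; a_3 = -256/315; a_4 = 512/2835


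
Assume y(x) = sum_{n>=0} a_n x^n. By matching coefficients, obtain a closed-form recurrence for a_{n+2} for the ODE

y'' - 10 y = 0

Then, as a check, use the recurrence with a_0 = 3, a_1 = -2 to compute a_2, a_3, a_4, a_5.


Substitute y = sum_n a_n x^n into y'' + (const) y = 0.
y''(x) = sum_{n>=0} (n+2)(n+1) a_{n+2} x^n.
The ODE becomes sum_n [(n+2)(n+1) a_{n+2} - 10 a_n] x^n = 0.
Setting each coefficient to zero gives the recurrence:
  (n+2)(n+1) a_{n+2} - 10 a_n = 0,
  a_{n+2} = 10 / ((n+1)(n+2)) a_n.

Check with a_0 = 3, a_1 = -2 (apply the recurrence for n = 0, 1, 2, 3): a_0 = 3, a_1 = -2, a_2 = 15, a_3 = -10/3, a_4 = 25/2, a_5 = -5/3.

a_{n+2} = 10/((n+1)(n+2)) * a_n; check: a_0 = 3, a_1 = -2, a_2 = 15, a_3 = -10/3, a_4 = 25/2, a_5 = -5/3


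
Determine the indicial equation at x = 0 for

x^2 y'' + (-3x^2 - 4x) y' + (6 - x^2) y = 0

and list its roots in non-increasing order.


Divide by x^2 to reach normal form y'' + P_1(x) y' + P_2(x) y = 0 with P_1(x) = -3 - 4/x and P_2(x) = -1 + 6/x^2.
x = 0 is a singular point because the y'-coefficient -3 - 4/x has a pole at x = 0 and the y-coefficient -1 + 6/x^2 has a pole at x = 0.
It is a regular singular point because x P_1(x) = p(x) = -3x - 4 and x^2 P_2(x) = q(x) = 6 - x^2 are polynomials, hence analytic at x = 0.
p(0) = -4,  q(0) = 6.
Indicial equation: r(r-1) + p(0) r + q(0) = 0, i.e. r^2 + (p(0) - 1) r + q(0) = 0, i.e. r^2 - 5 r + 6 = 0.
Discriminant: (-5)^2 - 4(6) = 1, so r = (5 ± 1)/2.
Solving: r_1 = 3, r_2 = 2.

indicial: r^2 - 5 r + 6 = 0; roots r_1 = 3, r_2 = 2


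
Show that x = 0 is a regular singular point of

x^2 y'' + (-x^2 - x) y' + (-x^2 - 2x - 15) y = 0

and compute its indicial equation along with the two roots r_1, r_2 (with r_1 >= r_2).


Divide by x^2 to reach normal form y'' + P_1(x) y' + P_2(x) y = 0 with P_1(x) = -1 - 1/x and P_2(x) = -1 - 2/x - 15/x^2.
x = 0 is a singular point because the y'-coefficient -1 - 1/x has a pole at x = 0 and the y-coefficient -1 - 2/x - 15/x^2 has a pole at x = 0.
It is a regular singular point because x P_1(x) = p(x) = -x - 1 and x^2 P_2(x) = q(x) = -x^2 - 2x - 15 are polynomials, hence analytic at x = 0.
p(0) = -1,  q(0) = -15.
Indicial equation: r(r-1) + p(0) r + q(0) = 0, i.e. r^2 + (p(0) - 1) r + q(0) = 0, i.e. r^2 - 2 r - 15 = 0.
Discriminant: (-2)^2 - 4(-15) = 64, so r = (2 ± 8)/2.
Solving: r_1 = 5, r_2 = -3.

indicial: r^2 - 2 r - 15 = 0; roots r_1 = 5, r_2 = -3


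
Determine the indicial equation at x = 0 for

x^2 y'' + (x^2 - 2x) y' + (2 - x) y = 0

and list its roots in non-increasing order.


Divide by x^2 to reach normal form y'' + P_1(x) y' + P_2(x) y = 0 with P_1(x) = 1 - 2/x and P_2(x) = -1/x + 2/x^2.
x = 0 is a singular point because the y'-coefficient 1 - 2/x has a pole at x = 0 and the y-coefficient -1/x + 2/x^2 has a pole at x = 0.
It is a regular singular point because x P_1(x) = p(x) = x - 2 and x^2 P_2(x) = q(x) = 2 - x are polynomials, hence analytic at x = 0.
p(0) = -2,  q(0) = 2.
Indicial equation: r(r-1) + p(0) r + q(0) = 0, i.e. r^2 + (p(0) - 1) r + q(0) = 0, i.e. r^2 - 3 r + 2 = 0.
Discriminant: (-3)^2 - 4(2) = 1, so r = (3 ± 1)/2.
Solving: r_1 = 2, r_2 = 1.

indicial: r^2 - 3 r + 2 = 0; roots r_1 = 2, r_2 = 1


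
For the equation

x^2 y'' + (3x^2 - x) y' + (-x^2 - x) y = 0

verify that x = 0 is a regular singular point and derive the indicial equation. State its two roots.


Divide by x^2 to reach normal form y'' + P_1(x) y' + P_2(x) y = 0 with P_1(x) = 3 - 1/x and P_2(x) = -1 - 1/x.
x = 0 is a singular point because the y'-coefficient 3 - 1/x has a pole at x = 0 and the y-coefficient -1 - 1/x has a pole at x = 0.
It is a regular singular point because x P_1(x) = p(x) = 3x - 1 and x^2 P_2(x) = q(x) = -x^2 - x are polynomials, hence analytic at x = 0.
p(0) = -1,  q(0) = 0.
Indicial equation: r(r-1) + p(0) r + q(0) = 0, i.e. r^2 + (p(0) - 1) r + q(0) = 0, i.e. r^2 - 2 r = 0.
Discriminant: (-2)^2 - 4(0) = 4, so r = (2 ± 2)/2.
Solving: r_1 = 2, r_2 = 0.

indicial: r^2 - 2 r = 0; roots r_1 = 2, r_2 = 0


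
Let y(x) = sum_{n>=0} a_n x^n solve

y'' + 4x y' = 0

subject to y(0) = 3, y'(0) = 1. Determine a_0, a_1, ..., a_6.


Ansatz: y(x) = sum_{n>=0} a_n x^n, so y'(x) = sum_{n>=1} n a_n x^(n-1) and y''(x) = sum_{n>=2} n(n-1) a_n x^(n-2).
Substitute into P(x) y'' + Q(x) y' + R(x) y = 0 with P(x) = 1, Q(x) = 4x, R(x) = 0, and match powers of x.
Initial conditions: a_0 = 3, a_1 = 1.
Setting the coefficient of each power of x to zero and solving order by order (substituting the coefficients already found):
  x^0: 2 a_2 = 0  ->  a_2 = 0
  x^1: 6 a_3 + 4 a_1 = 0  ->  6 a_3 = -4 a_1 = -4  ->  a_3 = -2/3
  x^2: 12 a_4 + 8 a_2 = 0  ->  12 a_4 = -8 a_2 = 0  ->  a_4 = 0
  x^3: 20 a_5 + 12 a_3 = 0  ->  20 a_5 = -12 a_3 = 8  ->  a_5 = 2/5
  x^4: 30 a_6 + 16 a_4 = 0  ->  30 a_6 = -16 a_4 = 0  ->  a_6 = 0
Truncated series: y(x) = 3 + x - (2/3) x^3 + (2/5) x^5 + O(x^7).

a_0 = 3; a_1 = 1; a_2 = 0; a_3 = -2/3; a_4 = 0; a_5 = 2/5; a_6 = 0


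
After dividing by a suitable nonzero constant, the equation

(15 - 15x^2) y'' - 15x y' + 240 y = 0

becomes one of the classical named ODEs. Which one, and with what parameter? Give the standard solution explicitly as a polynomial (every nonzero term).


All three coefficients share the factor 15; dividing through by 15 gives  (1 - x^2) y'' - x y' + 16 y = 0.
This matches the Chebyshev equation (1 - x^2) y'' - x y' + n^2 y = 0 (note the -x y' term, not -2x y') with n^2 = 16, so n = 4; the polynomial solution is T_4(x).
With y = sum_k a_k x^k, matching x^k gives (k+2)(k+1) a_{k+2} = (k^2 - n^2) a_k = (k - 4)(k + 4) a_k. The right side vanishes at k = 4, so the series with the parity of 4 terminates at degree 4.
Standard normalization: leading coefficient of T_n is 2^(n-1), so a_4 = 2^3 = 8. Work downward with a_k = (k+1)(k+2) a_{k+2} / ((k - 4)(k + 4)):
  a_2 = (3)(4)(8) / ((2 - 4)(2 + 4)) = 96/(-12) = -8
  a_0 = (1)(2)(-8) / ((0 - 4)(0 + 4)) = -16/(-16) = 1
Hence T_4(x) = 8 x^4 - 8 x^2 + 1.

T_4(x); series = 8 x^4 - 8 x^2 + 1


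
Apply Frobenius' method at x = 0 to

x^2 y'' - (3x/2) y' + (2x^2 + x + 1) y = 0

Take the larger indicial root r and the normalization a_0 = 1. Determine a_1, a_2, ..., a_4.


Write in Frobenius form y'' + (p(x)/x) y' + (q(x)/x^2) y = 0:
  p(x) = -3/2,  q(x) = 2x^2 + x + 1.
Indicial equation: r(r-1) + (-3/2) r + (1) = 0 -> roots r_1 = 2, r_2 = 1/2.
Take r = r_1 = 2. Let y(x) = x^r sum_{n>=0} a_n x^n with a_0 = 1.
Substitute y = x^r sum a_n x^n and match x^{r+n}. The recurrence is
  D(n) a_n + 1 a_{n-1} + 2 a_{n-2} = 0,  where D(n) = (r+n)(r+n-1) + (-3/2)(r+n) + (1).
  a_n = [-1 a_{n-1} - 2 a_{n-2}] / D(n).
Since the indicial polynomial factors as (r - r_1)(r - r_2), D(n) = (r_1 + n - r_1)(r_1 + n - r_2) = n(n + 3/2).
Evaluating step by step (a_0 = 1):
  n = 1: D(1) = 1(1 + 3/2) = 5/2; numerator = -1(1) = -1; a_1 = (-1)/(5/2) = -2/5
  n = 2: D(2) = 2(2 + 3/2) = 7; numerator = -1(-2/5) - 2(1) = -8/5; a_2 = (-8/5)/(7) = -8/35
  n = 3: D(3) = 3(3 + 3/2) = 27/2; numerator = -1(-8/35) - 2(-2/5) = 36/35; a_3 = (36/35)/(27/2) = 8/105
  n = 4: D(4) = 4(4 + 3/2) = 22; numerator = -1(8/105) - 2(-8/35) = 8/21; a_4 = (8/21)/(22) = 4/231

r = 2; a_0 = 1; a_1 = -2/5; a_2 = -8/35; a_3 = 8/105; a_4 = 4/231


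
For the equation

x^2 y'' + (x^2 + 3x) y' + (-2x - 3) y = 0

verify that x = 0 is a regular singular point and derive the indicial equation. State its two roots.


Divide by x^2 to reach normal form y'' + P_1(x) y' + P_2(x) y = 0 with P_1(x) = 1 + 3/x and P_2(x) = -2/x - 3/x^2.
x = 0 is a singular point because the y'-coefficient 1 + 3/x has a pole at x = 0 and the y-coefficient -2/x - 3/x^2 has a pole at x = 0.
It is a regular singular point because x P_1(x) = p(x) = x + 3 and x^2 P_2(x) = q(x) = -2x - 3 are polynomials, hence analytic at x = 0.
p(0) = 3,  q(0) = -3.
Indicial equation: r(r-1) + p(0) r + q(0) = 0, i.e. r^2 + (p(0) - 1) r + q(0) = 0, i.e. r^2 + 2 r - 3 = 0.
Discriminant: (2)^2 - 4(-3) = 16, so r = (-2 ± 4)/2.
Solving: r_1 = 1, r_2 = -3.

indicial: r^2 + 2 r - 3 = 0; roots r_1 = 1, r_2 = -3


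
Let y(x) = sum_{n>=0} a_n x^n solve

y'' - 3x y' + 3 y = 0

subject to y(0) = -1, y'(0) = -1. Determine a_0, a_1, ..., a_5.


Ansatz: y(x) = sum_{n>=0} a_n x^n, so y'(x) = sum_{n>=1} n a_n x^(n-1) and y''(x) = sum_{n>=2} n(n-1) a_n x^(n-2).
Substitute into P(x) y'' + Q(x) y' + R(x) y = 0 with P(x) = 1, Q(x) = -3x, R(x) = 3, and match powers of x.
Initial conditions: a_0 = -1, a_1 = -1.
Setting the coefficient of each power of x to zero and solving order by order (substituting the coefficients already found):
  x^0: 2 a_2 + 3 a_0 = 0  ->  2 a_2 = -3 a_0 = 3  ->  a_2 = 3/2
  x^1: 6 a_3 = 0  ->  a_3 = 0
  x^2: 12 a_4 - 3 a_2 = 0  ->  12 a_4 = 3 a_2 = 9/2  ->  a_4 = 3/8
  x^3: 20 a_5 - 6 a_3 = 0  ->  20 a_5 = 6 a_3 = 0  ->  a_5 = 0
Truncated series: y(x) = -1 - x + (3/2) x^2 + (3/8) x^4 + O(x^6).

a_0 = -1; a_1 = -1; a_2 = 3/2; a_3 = 0; a_4 = 3/8; a_5 = 0


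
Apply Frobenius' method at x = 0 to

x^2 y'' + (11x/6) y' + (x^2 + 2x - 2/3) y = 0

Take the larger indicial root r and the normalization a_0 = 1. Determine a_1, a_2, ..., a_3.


Write in Frobenius form y'' + (p(x)/x) y' + (q(x)/x^2) y = 0:
  p(x) = 11/6,  q(x) = x^2 + 2x - 2/3.
Indicial equation: r(r-1) + (11/6) r + (-2/3) = 0 -> roots r_1 = 1/2, r_2 = -4/3.
Take r = r_1 = 1/2. Let y(x) = x^r sum_{n>=0} a_n x^n with a_0 = 1.
Substitute y = x^r sum a_n x^n and match x^{r+n}. The recurrence is
  D(n) a_n + 2 a_{n-1} + 1 a_{n-2} = 0,  where D(n) = (r+n)(r+n-1) + (11/6)(r+n) + (-2/3).
  a_n = [-2 a_{n-1} - 1 a_{n-2}] / D(n).
Since the indicial polynomial factors as (r - r_1)(r - r_2), D(n) = (r_1 + n - r_1)(r_1 + n - r_2) = n(n + 11/6).
Evaluating step by step (a_0 = 1):
  n = 1: D(1) = 1(1 + 11/6) = 17/6; numerator = -2(1) = -2; a_1 = (-2)/(17/6) = -12/17
  n = 2: D(2) = 2(2 + 11/6) = 23/3; numerator = -2(-12/17) - 1(1) = 7/17; a_2 = (7/17)/(23/3) = 21/391
  n = 3: D(3) = 3(3 + 11/6) = 29/2; numerator = -2(21/391) - 1(-12/17) = 234/391; a_3 = (234/391)/(29/2) = 468/11339

r = 1/2; a_0 = 1; a_1 = -12/17; a_2 = 21/391; a_3 = 468/11339


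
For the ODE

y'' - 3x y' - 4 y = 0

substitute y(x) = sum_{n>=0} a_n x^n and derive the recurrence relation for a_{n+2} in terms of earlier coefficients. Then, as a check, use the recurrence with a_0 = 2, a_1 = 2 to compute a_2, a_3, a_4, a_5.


Substitute y = sum_n a_n x^n.
y''(x) has coefficient (n+2)(n+1) a_{n+2} at x^n;
-3 x y'(x) has coefficient -3 n a_n at x^n (shift);
-4 y(x) has coefficient -4 a_n at x^n.
Matching x^n: (n+2)(n+1) a_{n+2} + (-3n - 4) a_n = 0.
Thus a_{n+2} = (3n + 4) / ((n+1)(n+2)) * a_n.

Check with a_0 = 2, a_1 = 2 (apply the recurrence for n = 0, 1, 2, 3): a_0 = 2, a_1 = 2, a_2 = 4, a_3 = 7/3, a_4 = 10/3, a_5 = 91/60.

a_(n+2) = (3n + 4) / ((n+1)(n+2)) * a_n; check: a_0 = 2, a_1 = 2, a_2 = 4, a_3 = 7/3, a_4 = 10/3, a_5 = 91/60


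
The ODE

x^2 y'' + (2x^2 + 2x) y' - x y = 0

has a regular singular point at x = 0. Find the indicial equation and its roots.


Divide by x^2 to reach normal form y'' + P_1(x) y' + P_2(x) y = 0 with P_1(x) = 2 + 2/x and P_2(x) = -1/x.
x = 0 is a singular point because the y'-coefficient 2 + 2/x has a pole at x = 0 and the y-coefficient -1/x has a pole at x = 0.
It is a regular singular point because x P_1(x) = p(x) = 2x + 2 and x^2 P_2(x) = q(x) = -x are polynomials, hence analytic at x = 0.
p(0) = 2,  q(0) = 0.
Indicial equation: r(r-1) + p(0) r + q(0) = 0, i.e. r^2 + (p(0) - 1) r + q(0) = 0, i.e. r^2 + 1 r = 0.
Discriminant: (1)^2 - 4(0) = 1, so r = (-1 ± 1)/2.
Solving: r_1 = 0, r_2 = -1.

indicial: r^2 + 1 r = 0; roots r_1 = 0, r_2 = -1


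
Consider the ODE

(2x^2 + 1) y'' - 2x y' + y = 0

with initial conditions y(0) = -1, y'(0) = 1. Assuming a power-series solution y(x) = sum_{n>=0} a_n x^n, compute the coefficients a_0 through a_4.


Ansatz: y(x) = sum_{n>=0} a_n x^n, so y'(x) = sum_{n>=1} n a_n x^(n-1) and y''(x) = sum_{n>=2} n(n-1) a_n x^(n-2).
Substitute into P(x) y'' + Q(x) y' + R(x) y = 0 with P(x) = 2x^2 + 1, Q(x) = -2x, R(x) = 1, and match powers of x.
Initial conditions: a_0 = -1, a_1 = 1.
Setting the coefficient of each power of x to zero and solving order by order (substituting the coefficients already found):
  x^0: 2 a_2 + a_0 = 0  ->  2 a_2 = -a_0 = 1  ->  a_2 = 1/2
  x^1: 6 a_3 - a_1 = 0  ->  6 a_3 = a_1 = 1  ->  a_3 = 1/6
  x^2: 12 a_4 + a_2 = 0  ->  12 a_4 = -a_2 = -1/2  ->  a_4 = -1/24
Truncated series: y(x) = -1 + x + (1/2) x^2 + (1/6) x^3 - (1/24) x^4 + O(x^5).

a_0 = -1; a_1 = 1; a_2 = 1/2; a_3 = 1/6; a_4 = -1/24


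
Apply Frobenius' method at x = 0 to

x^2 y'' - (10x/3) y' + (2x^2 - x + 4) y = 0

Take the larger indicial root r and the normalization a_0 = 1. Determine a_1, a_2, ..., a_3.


Write in Frobenius form y'' + (p(x)/x) y' + (q(x)/x^2) y = 0:
  p(x) = -10/3,  q(x) = 2x^2 - x + 4.
Indicial equation: r(r-1) + (-10/3) r + (4) = 0 -> roots r_1 = 3, r_2 = 4/3.
Take r = r_1 = 3. Let y(x) = x^r sum_{n>=0} a_n x^n with a_0 = 1.
Substitute y = x^r sum a_n x^n and match x^{r+n}. The recurrence is
  D(n) a_n - 1 a_{n-1} + 2 a_{n-2} = 0,  where D(n) = (r+n)(r+n-1) + (-10/3)(r+n) + (4).
  a_n = [1 a_{n-1} - 2 a_{n-2}] / D(n).
Since the indicial polynomial factors as (r - r_1)(r - r_2), D(n) = (r_1 + n - r_1)(r_1 + n - r_2) = n(n + 5/3).
Evaluating step by step (a_0 = 1):
  n = 1: D(1) = 1(1 + 5/3) = 8/3; numerator = 1(1) = 1; a_1 = (1)/(8/3) = 3/8
  n = 2: D(2) = 2(2 + 5/3) = 22/3; numerator = 1(3/8) - 2(1) = -13/8; a_2 = (-13/8)/(22/3) = -39/176
  n = 3: D(3) = 3(3 + 5/3) = 14; numerator = 1(-39/176) - 2(3/8) = -171/176; a_3 = (-171/176)/(14) = -171/2464

r = 3; a_0 = 1; a_1 = 3/8; a_2 = -39/176; a_3 = -171/2464


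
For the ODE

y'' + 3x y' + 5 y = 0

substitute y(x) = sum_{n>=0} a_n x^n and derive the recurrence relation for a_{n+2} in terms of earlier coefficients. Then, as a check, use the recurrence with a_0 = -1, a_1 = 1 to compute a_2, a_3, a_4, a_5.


Substitute y = sum_n a_n x^n.
y''(x) has coefficient (n+2)(n+1) a_{n+2} at x^n;
3 x y'(x) has coefficient 3 n a_n at x^n (shift);
5 y(x) has coefficient 5 a_n at x^n.
Matching x^n: (n+2)(n+1) a_{n+2} + (3n + 5) a_n = 0.
Thus a_{n+2} = (-3n - 5) / ((n+1)(n+2)) * a_n.

Check with a_0 = -1, a_1 = 1 (apply the recurrence for n = 0, 1, 2, 3): a_0 = -1, a_1 = 1, a_2 = 5/2, a_3 = -4/3, a_4 = -55/24, a_5 = 14/15.

a_(n+2) = (-3n - 5) / ((n+1)(n+2)) * a_n; check: a_0 = -1, a_1 = 1, a_2 = 5/2, a_3 = -4/3, a_4 = -55/24, a_5 = 14/15


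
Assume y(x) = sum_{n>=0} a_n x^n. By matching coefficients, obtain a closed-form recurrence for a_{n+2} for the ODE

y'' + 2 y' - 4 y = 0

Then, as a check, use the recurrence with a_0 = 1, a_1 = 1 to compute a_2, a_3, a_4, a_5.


Substitute y = sum_n a_n x^n.
y''(x) has coefficient (n+2)(n+1) a_{n+2} at x^n;
2 y'(x) has coefficient 2 (n+1) a_{n+1} at x^n;
-4 y(x) has coefficient -4 a_n at x^n.
Matching x^n: (n+2)(n+1) a_{n+2} + 2 (n+1) a_{n+1} - 4 a_n = 0.
Thus a_{n+2} = [-2 (n+1) a_{n+1} + 4 a_n] / ((n+1)(n+2)).

Check with a_0 = 1, a_1 = 1 (apply the recurrence for n = 0, 1, 2, 3): a_0 = 1, a_1 = 1, a_2 = 1, a_3 = 0, a_4 = 1/3, a_5 = -2/15.

a_(n+2) = [-2 (n+1) a_(n+1) + 4 a_n] / ((n+1)(n+2)); check: a_0 = 1, a_1 = 1, a_2 = 1, a_3 = 0, a_4 = 1/3, a_5 = -2/15


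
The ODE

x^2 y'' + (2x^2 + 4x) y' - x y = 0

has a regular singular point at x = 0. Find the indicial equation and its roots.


Divide by x^2 to reach normal form y'' + P_1(x) y' + P_2(x) y = 0 with P_1(x) = 2 + 4/x and P_2(x) = -1/x.
x = 0 is a singular point because the y'-coefficient 2 + 4/x has a pole at x = 0 and the y-coefficient -1/x has a pole at x = 0.
It is a regular singular point because x P_1(x) = p(x) = 2x + 4 and x^2 P_2(x) = q(x) = -x are polynomials, hence analytic at x = 0.
p(0) = 4,  q(0) = 0.
Indicial equation: r(r-1) + p(0) r + q(0) = 0, i.e. r^2 + (p(0) - 1) r + q(0) = 0, i.e. r^2 + 3 r = 0.
Discriminant: (3)^2 - 4(0) = 9, so r = (-3 ± 3)/2.
Solving: r_1 = 0, r_2 = -3.

indicial: r^2 + 3 r = 0; roots r_1 = 0, r_2 = -3


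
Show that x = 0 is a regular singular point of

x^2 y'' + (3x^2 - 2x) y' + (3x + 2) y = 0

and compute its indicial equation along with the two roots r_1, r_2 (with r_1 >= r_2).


Divide by x^2 to reach normal form y'' + P_1(x) y' + P_2(x) y = 0 with P_1(x) = 3 - 2/x and P_2(x) = 3/x + 2/x^2.
x = 0 is a singular point because the y'-coefficient 3 - 2/x has a pole at x = 0 and the y-coefficient 3/x + 2/x^2 has a pole at x = 0.
It is a regular singular point because x P_1(x) = p(x) = 3x - 2 and x^2 P_2(x) = q(x) = 3x + 2 are polynomials, hence analytic at x = 0.
p(0) = -2,  q(0) = 2.
Indicial equation: r(r-1) + p(0) r + q(0) = 0, i.e. r^2 + (p(0) - 1) r + q(0) = 0, i.e. r^2 - 3 r + 2 = 0.
Discriminant: (-3)^2 - 4(2) = 1, so r = (3 ± 1)/2.
Solving: r_1 = 2, r_2 = 1.

indicial: r^2 - 3 r + 2 = 0; roots r_1 = 2, r_2 = 1


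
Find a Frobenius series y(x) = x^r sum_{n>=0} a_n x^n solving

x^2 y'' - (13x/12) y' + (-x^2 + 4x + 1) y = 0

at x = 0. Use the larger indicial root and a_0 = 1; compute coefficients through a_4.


Write in Frobenius form y'' + (p(x)/x) y' + (q(x)/x^2) y = 0:
  p(x) = -13/12,  q(x) = -x^2 + 4x + 1.
Indicial equation: r(r-1) + (-13/12) r + (1) = 0 -> roots r_1 = 4/3, r_2 = 3/4.
Take r = r_1 = 4/3. Let y(x) = x^r sum_{n>=0} a_n x^n with a_0 = 1.
Substitute y = x^r sum a_n x^n and match x^{r+n}. The recurrence is
  D(n) a_n + 4 a_{n-1} - 1 a_{n-2} = 0,  where D(n) = (r+n)(r+n-1) + (-13/12)(r+n) + (1).
  a_n = [-4 a_{n-1} + 1 a_{n-2}] / D(n).
Since the indicial polynomial factors as (r - r_1)(r - r_2), D(n) = (r_1 + n - r_1)(r_1 + n - r_2) = n(n + 7/12).
Evaluating step by step (a_0 = 1):
  n = 1: D(1) = 1(1 + 7/12) = 19/12; numerator = -4(1) = -4; a_1 = (-4)/(19/12) = -48/19
  n = 2: D(2) = 2(2 + 7/12) = 31/6; numerator = -4(-48/19) + 1(1) = 211/19; a_2 = (211/19)/(31/6) = 1266/589
  n = 3: D(3) = 3(3 + 7/12) = 43/4; numerator = -4(1266/589) + 1(-48/19) = -6552/589; a_3 = (-6552/589)/(43/4) = -26208/25327
  n = 4: D(4) = 4(4 + 7/12) = 55/3; numerator = -4(-26208/25327) + 1(1266/589) = 159270/25327; a_4 = (159270/25327)/(55/3) = 95562/278597

r = 4/3; a_0 = 1; a_1 = -48/19; a_2 = 1266/589; a_3 = -26208/25327; a_4 = 95562/278597


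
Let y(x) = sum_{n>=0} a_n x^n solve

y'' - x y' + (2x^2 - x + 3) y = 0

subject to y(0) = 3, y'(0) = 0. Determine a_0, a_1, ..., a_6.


Ansatz: y(x) = sum_{n>=0} a_n x^n, so y'(x) = sum_{n>=1} n a_n x^(n-1) and y''(x) = sum_{n>=2} n(n-1) a_n x^(n-2).
Substitute into P(x) y'' + Q(x) y' + R(x) y = 0 with P(x) = 1, Q(x) = -x, R(x) = 2x^2 - x + 3, and match powers of x.
Initial conditions: a_0 = 3, a_1 = 0.
Setting the coefficient of each power of x to zero and solving order by order (substituting the coefficients already found):
  x^0: 2 a_2 + 3 a_0 = 0  ->  2 a_2 = -3 a_0 = -9  ->  a_2 = -9/2
  x^1: 6 a_3 + 2 a_1 - a_0 = 0  ->  6 a_3 = -2 a_1 + a_0 = 3  ->  a_3 = 1/2
  x^2: 12 a_4 + a_2 - a_1 + 2 a_0 = 0  ->  12 a_4 = -a_2 + a_1 - 2 a_0 = -3/2  ->  a_4 = -1/8
  x^3: 20 a_5 - a_2 + 2 a_1 = 0  ->  20 a_5 = a_2 - 2 a_1 = -9/2  ->  a_5 = -9/40
  x^4: 30 a_6 - a_4 - a_3 + 2 a_2 = 0  ->  30 a_6 = a_4 + a_3 - 2 a_2 = 75/8  ->  a_6 = 5/16
Truncated series: y(x) = 3 - (9/2) x^2 + (1/2) x^3 - (1/8) x^4 - (9/40) x^5 + (5/16) x^6 + O(x^7).

a_0 = 3; a_1 = 0; a_2 = -9/2; a_3 = 1/2; a_4 = -1/8; a_5 = -9/40; a_6 = 5/16


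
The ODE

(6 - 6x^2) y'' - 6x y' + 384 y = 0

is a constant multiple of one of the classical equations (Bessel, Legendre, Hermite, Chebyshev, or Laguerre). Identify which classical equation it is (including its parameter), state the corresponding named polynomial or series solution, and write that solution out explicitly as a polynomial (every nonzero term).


All three coefficients share the factor 6; dividing through by 6 gives  (1 - x^2) y'' - x y' + 64 y = 0.
This matches the Chebyshev equation (1 - x^2) y'' - x y' + n^2 y = 0 (note the -x y' term, not -2x y') with n^2 = 64, so n = 8; the polynomial solution is T_8(x).
With y = sum_k a_k x^k, matching x^k gives (k+2)(k+1) a_{k+2} = (k^2 - n^2) a_k = (k - 8)(k + 8) a_k. The right side vanishes at k = 8, so the series with the parity of 8 terminates at degree 8.
Standard normalization: leading coefficient of T_n is 2^(n-1), so a_8 = 2^7 = 128. Work downward with a_k = (k+1)(k+2) a_{k+2} / ((k - 8)(k + 8)):
  a_6 = (7)(8)(128) / ((6 - 8)(6 + 8)) = 7168/(-28) = -256
  a_4 = (5)(6)(-256) / ((4 - 8)(4 + 8)) = -7680/(-48) = 160
  a_2 = (3)(4)(160) / ((2 - 8)(2 + 8)) = 1920/(-60) = -32
  a_0 = (1)(2)(-32) / ((0 - 8)(0 + 8)) = -64/(-64) = 1
Hence T_8(x) = 128 x^8 - 256 x^6 + 160 x^4 - 32 x^2 + 1.

T_8(x); series = 128 x^8 - 256 x^6 + 160 x^4 - 32 x^2 + 1


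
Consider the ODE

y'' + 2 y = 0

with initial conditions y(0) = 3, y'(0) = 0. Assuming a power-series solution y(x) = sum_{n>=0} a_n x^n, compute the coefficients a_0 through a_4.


Ansatz: y(x) = sum_{n>=0} a_n x^n, so y'(x) = sum_{n>=1} n a_n x^(n-1) and y''(x) = sum_{n>=2} n(n-1) a_n x^(n-2).
Substitute into P(x) y'' + Q(x) y' + R(x) y = 0 with P(x) = 1, Q(x) = 0, R(x) = 2, and match powers of x.
Initial conditions: a_0 = 3, a_1 = 0.
Setting the coefficient of each power of x to zero and solving order by order (substituting the coefficients already found):
  x^0: 2 a_2 + 2 a_0 = 0  ->  2 a_2 = -2 a_0 = -6  ->  a_2 = -3
  x^1: 6 a_3 + 2 a_1 = 0  ->  6 a_3 = -2 a_1 = 0  ->  a_3 = 0
  x^2: 12 a_4 + 2 a_2 = 0  ->  12 a_4 = -2 a_2 = 6  ->  a_4 = 1/2
Truncated series: y(x) = 3 - 3 x^2 + (1/2) x^4 + O(x^5).

a_0 = 3; a_1 = 0; a_2 = -3; a_3 = 0; a_4 = 1/2


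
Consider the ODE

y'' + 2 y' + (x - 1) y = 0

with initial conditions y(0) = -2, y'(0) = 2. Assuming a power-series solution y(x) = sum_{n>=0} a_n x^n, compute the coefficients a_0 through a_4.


Ansatz: y(x) = sum_{n>=0} a_n x^n, so y'(x) = sum_{n>=1} n a_n x^(n-1) and y''(x) = sum_{n>=2} n(n-1) a_n x^(n-2).
Substitute into P(x) y'' + Q(x) y' + R(x) y = 0 with P(x) = 1, Q(x) = 2, R(x) = x - 1, and match powers of x.
Initial conditions: a_0 = -2, a_1 = 2.
Setting the coefficient of each power of x to zero and solving order by order (substituting the coefficients already found):
  x^0: 2 a_2 + 2 a_1 - a_0 = 0  ->  2 a_2 = -2 a_1 + a_0 = -6  ->  a_2 = -3
  x^1: 6 a_3 + 4 a_2 - a_1 + a_0 = 0  ->  6 a_3 = -4 a_2 + a_1 - a_0 = 16  ->  a_3 = 8/3
  x^2: 12 a_4 + 6 a_3 - a_2 + a_1 = 0  ->  12 a_4 = -6 a_3 + a_2 - a_1 = -21  ->  a_4 = -7/4
Truncated series: y(x) = -2 + 2 x - 3 x^2 + (8/3) x^3 - (7/4) x^4 + O(x^5).

a_0 = -2; a_1 = 2; a_2 = -3; a_3 = 8/3; a_4 = -7/4


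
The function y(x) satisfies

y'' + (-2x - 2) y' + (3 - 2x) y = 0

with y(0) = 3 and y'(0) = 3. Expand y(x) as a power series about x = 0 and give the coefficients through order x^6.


Ansatz: y(x) = sum_{n>=0} a_n x^n, so y'(x) = sum_{n>=1} n a_n x^(n-1) and y''(x) = sum_{n>=2} n(n-1) a_n x^(n-2).
Substitute into P(x) y'' + Q(x) y' + R(x) y = 0 with P(x) = 1, Q(x) = -2x - 2, R(x) = 3 - 2x, and match powers of x.
Initial conditions: a_0 = 3, a_1 = 3.
Setting the coefficient of each power of x to zero and solving order by order (substituting the coefficients already found):
  x^0: 2 a_2 - 2 a_1 + 3 a_0 = 0  ->  2 a_2 = 2 a_1 - 3 a_0 = -3  ->  a_2 = -3/2
  x^1: 6 a_3 - 4 a_2 + a_1 - 2 a_0 = 0  ->  6 a_3 = 4 a_2 - a_1 + 2 a_0 = -3  ->  a_3 = -1/2
  x^2: 12 a_4 - 6 a_3 - a_2 - 2 a_1 = 0  ->  12 a_4 = 6 a_3 + a_2 + 2 a_1 = 3/2  ->  a_4 = 1/8
  x^3: 20 a_5 - 8 a_4 - 3 a_3 - 2 a_2 = 0  ->  20 a_5 = 8 a_4 + 3 a_3 + 2 a_2 = -7/2  ->  a_5 = -7/40
  x^4: 30 a_6 - 10 a_5 - 5 a_4 - 2 a_3 = 0  ->  30 a_6 = 10 a_5 + 5 a_4 + 2 a_3 = -17/8  ->  a_6 = -17/240
Truncated series: y(x) = 3 + 3 x - (3/2) x^2 - (1/2) x^3 + (1/8) x^4 - (7/40) x^5 - (17/240) x^6 + O(x^7).

a_0 = 3; a_1 = 3; a_2 = -3/2; a_3 = -1/2; a_4 = 1/8; a_5 = -7/40; a_6 = -17/240


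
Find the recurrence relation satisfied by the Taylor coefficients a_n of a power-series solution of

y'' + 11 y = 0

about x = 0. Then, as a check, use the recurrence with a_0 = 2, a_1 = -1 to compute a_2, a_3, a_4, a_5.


Substitute y = sum_n a_n x^n into y'' + (const) y = 0.
y''(x) = sum_{n>=0} (n+2)(n+1) a_{n+2} x^n.
The ODE becomes sum_n [(n+2)(n+1) a_{n+2} + 11 a_n] x^n = 0.
Setting each coefficient to zero gives the recurrence:
  (n+2)(n+1) a_{n+2} + 11 a_n = 0,
  a_{n+2} = -11 / ((n+1)(n+2)) a_n.

Check with a_0 = 2, a_1 = -1 (apply the recurrence for n = 0, 1, 2, 3): a_0 = 2, a_1 = -1, a_2 = -11, a_3 = 11/6, a_4 = 121/12, a_5 = -121/120.

a_{n+2} = -11/((n+1)(n+2)) * a_n; check: a_0 = 2, a_1 = -1, a_2 = -11, a_3 = 11/6, a_4 = 121/12, a_5 = -121/120


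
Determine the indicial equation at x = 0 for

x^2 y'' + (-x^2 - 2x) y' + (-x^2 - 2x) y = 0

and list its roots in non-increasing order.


Divide by x^2 to reach normal form y'' + P_1(x) y' + P_2(x) y = 0 with P_1(x) = -1 - 2/x and P_2(x) = -1 - 2/x.
x = 0 is a singular point because the y'-coefficient -1 - 2/x has a pole at x = 0 and the y-coefficient -1 - 2/x has a pole at x = 0.
It is a regular singular point because x P_1(x) = p(x) = -x - 2 and x^2 P_2(x) = q(x) = -x^2 - 2x are polynomials, hence analytic at x = 0.
p(0) = -2,  q(0) = 0.
Indicial equation: r(r-1) + p(0) r + q(0) = 0, i.e. r^2 + (p(0) - 1) r + q(0) = 0, i.e. r^2 - 3 r = 0.
Discriminant: (-3)^2 - 4(0) = 9, so r = (3 ± 3)/2.
Solving: r_1 = 3, r_2 = 0.

indicial: r^2 - 3 r = 0; roots r_1 = 3, r_2 = 0


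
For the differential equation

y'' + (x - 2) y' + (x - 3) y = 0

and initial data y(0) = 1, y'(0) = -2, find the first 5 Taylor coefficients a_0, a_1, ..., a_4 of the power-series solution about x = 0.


Ansatz: y(x) = sum_{n>=0} a_n x^n, so y'(x) = sum_{n>=1} n a_n x^(n-1) and y''(x) = sum_{n>=2} n(n-1) a_n x^(n-2).
Substitute into P(x) y'' + Q(x) y' + R(x) y = 0 with P(x) = 1, Q(x) = x - 2, R(x) = x - 3, and match powers of x.
Initial conditions: a_0 = 1, a_1 = -2.
Setting the coefficient of each power of x to zero and solving order by order (substituting the coefficients already found):
  x^0: 2 a_2 - 2 a_1 - 3 a_0 = 0  ->  2 a_2 = 2 a_1 + 3 a_0 = -1  ->  a_2 = -1/2
  x^1: 6 a_3 - 4 a_2 - 2 a_1 + a_0 = 0  ->  6 a_3 = 4 a_2 + 2 a_1 - a_0 = -7  ->  a_3 = -7/6
  x^2: 12 a_4 - 6 a_3 - a_2 + a_1 = 0  ->  12 a_4 = 6 a_3 + a_2 - a_1 = -11/2  ->  a_4 = -11/24
Truncated series: y(x) = 1 - 2 x - (1/2) x^2 - (7/6) x^3 - (11/24) x^4 + O(x^5).

a_0 = 1; a_1 = -2; a_2 = -1/2; a_3 = -7/6; a_4 = -11/24


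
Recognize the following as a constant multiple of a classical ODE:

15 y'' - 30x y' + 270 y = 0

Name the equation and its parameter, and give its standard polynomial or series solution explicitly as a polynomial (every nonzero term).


All three coefficients share the factor 15; dividing through by 15 gives  y'' - 2x y' + 18 y = 0.
This matches the Hermite equation y'' - 2x y' + 2n y = 0 with 2n = 18, so n = 9; the polynomial solution is H_9(x).
With y = sum_k a_k x^k, matching x^k gives (k+2)(k+1) a_{k+2} = 2(k - n) a_k = 2(k - 9) a_k. The right side vanishes at k = 9, so the series with the parity of 9 terminates at degree 9.
Standard normalization: leading coefficient of H_n is 2^n, so a_9 = 2^9 = 512. Work downward with a_k = (k+1)(k+2) a_{k+2} / (2(k - n)):
  a_7 = (8)(9)(512) / (2(7 - 9)) = 36864/(-4) = -9216
  a_5 = (6)(7)(-9216) / (2(5 - 9)) = -387072/(-8) = 48384
  a_3 = (4)(5)(48384) / (2(3 - 9)) = 967680/(-12) = -80640
  a_1 = (2)(3)(-80640) / (2(1 - 9)) = -483840/(-16) = 30240
Hence H_9(x) = 512 x^9 - 9216 x^7 + 48384 x^5 - 80640 x^3 + 30240 x.

H_9(x); series = 512 x^9 - 9216 x^7 + 48384 x^5 - 80640 x^3 + 30240 x


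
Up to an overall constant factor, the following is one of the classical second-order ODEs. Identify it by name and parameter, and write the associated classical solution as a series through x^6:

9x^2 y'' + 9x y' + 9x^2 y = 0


All three coefficients share the factor 9; dividing through by 9 gives  x^2 y'' + x y' + x^2 y = 0.
This matches the Bessel equation x^2 y'' + x y' + (x^2 - nu^2) y = 0 with nu^2 = 0, so nu = 0; the solution bounded at x = 0 is J_0(x).
Frobenius at x = 0: indicial roots ±nu; for r = nu the recurrence k(k + 2nu) c_k = -c_{k-2} gives the standard series J_nu(x) = sum_{k>=0} (-1)^k / (k! (k+nu)!) (x/2)^(2k+nu). Evaluate the first 4 terms:
  k = 0: (-1)^0 / (0! * 0! * 2^0) x^0 = 1/(1*1*1) x^0 = (1) x^0
  k = 1: (-1)^1 / (1! * 1! * 2^2) x^2 = -1/(1*1*4) x^2 = (-1/4) x^2
  k = 2: (-1)^2 / (2! * 2! * 2^4) x^4 = 1/(2*2*16) x^4 = (1/64) x^4
  k = 3: (-1)^3 / (3! * 3! * 2^6) x^6 = -1/(6*6*64) x^6 = (-1/2304) x^6
Hence J_0(x) = -x^6/2304 + x^4/64 - x^2/4 + 1 + ....

J_0(x); series = -x^6/2304 + x^4/64 - x^2/4 + 1
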